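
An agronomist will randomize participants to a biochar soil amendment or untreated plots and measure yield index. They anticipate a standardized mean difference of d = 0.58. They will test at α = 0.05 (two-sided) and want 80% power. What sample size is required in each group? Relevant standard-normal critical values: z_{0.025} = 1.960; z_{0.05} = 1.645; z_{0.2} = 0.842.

n = 47 per group

For two independent groups with equal n: n = 2·((z_{α/2} + z_β) / d)².
z_{α/2} + z_β = 1.960 + 0.842 = 2.802.
n = 2 × (2.802 / 0.58)² = 2 × 4.831² = 2 × 23.34 = 46.7.
Round up to the next whole participant.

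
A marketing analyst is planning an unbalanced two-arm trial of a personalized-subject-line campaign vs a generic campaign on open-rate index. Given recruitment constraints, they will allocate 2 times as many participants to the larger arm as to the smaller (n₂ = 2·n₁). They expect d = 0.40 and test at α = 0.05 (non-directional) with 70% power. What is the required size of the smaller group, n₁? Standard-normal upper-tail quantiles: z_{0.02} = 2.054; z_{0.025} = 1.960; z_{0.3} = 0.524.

With allocation ratio k = n₂/n₁ = 2, Var(x̄₁−x̄₂) = σ²(1/n₁ + 1/(k·n₁)) = σ²·(k+1)/(k·n₁).
So n₁ = (1 + 1/k)·((z_{α/2} + z_β)/d)² = 1.500 × (2.484/0.40)².
n₁ = 1.500 × 38.56 = 57.8.
Round up: n₁ = 58, giving n₂ = 2 × 58 = 116.

n₁ = 58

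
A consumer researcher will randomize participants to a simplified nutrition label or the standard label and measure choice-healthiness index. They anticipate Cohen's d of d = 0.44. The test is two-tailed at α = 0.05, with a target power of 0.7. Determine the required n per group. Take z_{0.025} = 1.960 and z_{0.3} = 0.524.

For two independent groups with equal n: n = 2·((z_{α/2} + z_β) / d)².
z_{α/2} + z_β = 1.960 + 0.524 = 2.484.
n = 2 × (2.484 / 0.44)² = 2 × 5.645² = 2 × 31.87 = 63.7.
Round up to the next whole participant.

n = 64 per group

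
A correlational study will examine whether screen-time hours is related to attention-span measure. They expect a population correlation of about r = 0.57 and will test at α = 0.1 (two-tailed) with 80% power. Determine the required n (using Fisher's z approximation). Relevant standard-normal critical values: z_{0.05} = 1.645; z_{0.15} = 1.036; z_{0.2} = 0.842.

Fisher's z: C = ½·ln((1+r)/(1−r)) = ½·ln(3.6512) = 0.6475.
n = ((z_{α/2} + z_β)/C)² + 3.
(1.645 + 0.842) / 0.6475 = 2.487 / 0.6475 = 3.841.
n = 3.841² + 3 = 14.75 + 3 = 17.8.
Round up.

n = 18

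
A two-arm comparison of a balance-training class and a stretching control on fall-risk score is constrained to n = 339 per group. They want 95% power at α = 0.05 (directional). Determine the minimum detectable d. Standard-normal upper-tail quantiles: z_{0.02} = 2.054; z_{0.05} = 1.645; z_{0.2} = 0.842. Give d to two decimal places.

For two independent groups of n = 339 each: d_min = (z_{α} + z_β)·√(2/n).
z-sum = 1.645 + 1.645 = 3.290.
d_min = 3.290 × √(2/339) = 3.290 × 0.0768 = 0.253.

d_min ≈ 0.25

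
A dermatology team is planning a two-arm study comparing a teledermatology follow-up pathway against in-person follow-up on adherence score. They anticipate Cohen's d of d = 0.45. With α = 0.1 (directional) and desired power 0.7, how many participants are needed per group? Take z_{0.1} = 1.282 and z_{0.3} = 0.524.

n = 33 per group

For two independent groups with equal n: n = 2·((z_{α} + z_β) / d)².
z_{α} + z_β = 1.282 + 0.524 = 1.806.
n = 2 × (1.806 / 0.45)² = 2 × 4.013² = 2 × 16.11 = 32.2.
Round up to the next whole participant.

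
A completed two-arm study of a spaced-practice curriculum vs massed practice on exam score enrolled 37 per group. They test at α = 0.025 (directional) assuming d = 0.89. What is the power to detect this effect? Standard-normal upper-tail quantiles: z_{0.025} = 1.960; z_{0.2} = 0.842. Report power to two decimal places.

For two equal groups, power = Φ(d·√(n/2) − z_{α}).
d·√(n/2) = 0.89 × √(37/2) = 0.89 × 4.301 = 3.828.
z_β = 3.828 − 1.960 = 1.868.
Power = Φ(1.868) = 0.969.

power ≈ 0.97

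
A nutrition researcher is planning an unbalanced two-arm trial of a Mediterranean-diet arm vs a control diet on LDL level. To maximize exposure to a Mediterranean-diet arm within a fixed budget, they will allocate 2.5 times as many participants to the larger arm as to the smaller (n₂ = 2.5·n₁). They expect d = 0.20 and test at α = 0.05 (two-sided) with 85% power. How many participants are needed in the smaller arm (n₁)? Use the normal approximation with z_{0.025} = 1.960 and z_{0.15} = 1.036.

n₁ = 315

With allocation ratio k = n₂/n₁ = 2.5, Var(x̄₁−x̄₂) = σ²(1/n₁ + 1/(k·n₁)) = σ²·(k+1)/(k·n₁).
So n₁ = (1 + 1/k)·((z_{α/2} + z_β)/d)² = 1.400 × (2.996/0.20)².
n₁ = 1.400 × 224.40 = 314.2.
Round up: n₁ = 315, giving n₂ = ⌈2.5 × 315⌉ = ⌈787.5⌉ = 788.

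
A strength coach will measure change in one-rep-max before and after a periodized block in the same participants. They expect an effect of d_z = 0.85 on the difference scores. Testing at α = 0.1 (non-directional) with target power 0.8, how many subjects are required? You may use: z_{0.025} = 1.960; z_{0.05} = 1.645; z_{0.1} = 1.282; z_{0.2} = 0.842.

For a paired (one-sample on differences) test: n = ((z_{α/2} + z_β) / d)².
z_{α/2} + z_β = 1.645 + 0.842 = 2.487.
n = (2.487 / 0.85)² = 2.926² = 8.56.
Round up.

n = 9 pairs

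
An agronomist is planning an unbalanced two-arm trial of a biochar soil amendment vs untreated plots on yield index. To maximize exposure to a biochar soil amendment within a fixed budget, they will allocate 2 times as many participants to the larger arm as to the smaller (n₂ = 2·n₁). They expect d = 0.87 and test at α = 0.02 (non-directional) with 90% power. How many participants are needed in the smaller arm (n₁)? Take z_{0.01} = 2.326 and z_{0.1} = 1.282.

With allocation ratio k = n₂/n₁ = 2, Var(x̄₁−x̄₂) = σ²(1/n₁ + 1/(k·n₁)) = σ²·(k+1)/(k·n₁).
So n₁ = (1 + 1/k)·((z_{α/2} + z_β)/d)² = 1.500 × (3.608/0.87)².
n₁ = 1.500 × 17.20 = 25.8.
Round up: n₁ = 26, giving n₂ = 2 × 26 = 52.

n₁ = 26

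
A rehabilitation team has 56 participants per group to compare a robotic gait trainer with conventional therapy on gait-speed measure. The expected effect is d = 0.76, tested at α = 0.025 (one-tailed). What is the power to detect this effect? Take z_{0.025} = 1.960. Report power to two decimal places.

For two equal groups, power = Φ(d·√(n/2) − z_{α}).
d·√(n/2) = 0.76 × √(56/2) = 0.76 × 5.292 = 4.022.
z_β = 4.022 − 1.960 = 2.062.
Power = Φ(2.062) = 0.980.

power ≈ 0.98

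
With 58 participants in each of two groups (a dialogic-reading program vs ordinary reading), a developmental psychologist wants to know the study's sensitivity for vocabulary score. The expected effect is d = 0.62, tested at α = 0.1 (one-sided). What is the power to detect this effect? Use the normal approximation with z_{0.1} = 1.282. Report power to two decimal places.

power ≈ 0.98

For two equal groups, power = Φ(d·√(n/2) − z_{α}).
d·√(n/2) = 0.62 × √(58/2) = 0.62 × 5.385 = 3.339.
z_β = 3.339 − 1.282 = 2.057.
Power = Φ(2.057) = 0.980.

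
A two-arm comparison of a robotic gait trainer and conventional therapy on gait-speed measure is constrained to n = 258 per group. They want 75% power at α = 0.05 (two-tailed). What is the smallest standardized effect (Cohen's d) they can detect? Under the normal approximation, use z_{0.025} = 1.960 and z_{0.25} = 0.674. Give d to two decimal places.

For two independent groups of n = 258 each: d_min = (z_{α/2} + z_β)·√(2/n).
z-sum = 1.960 + 0.674 = 2.634.
d_min = 2.634 × √(2/258) = 2.634 × 0.0880 = 0.232.

d_min ≈ 0.23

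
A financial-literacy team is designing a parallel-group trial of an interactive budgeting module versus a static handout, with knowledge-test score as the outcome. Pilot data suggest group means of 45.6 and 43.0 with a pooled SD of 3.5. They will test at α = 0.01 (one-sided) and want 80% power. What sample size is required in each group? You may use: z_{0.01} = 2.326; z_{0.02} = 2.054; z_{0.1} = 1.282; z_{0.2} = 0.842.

Cohen's d = |M₁ − M₂| / SD_pooled = |45.6 − 43.0| / 3.5 = 2.6 / 3.5 = 0.743.
For two independent groups with equal n: n = 2·((z_{α} + z_β) / d)².
z_{α} + z_β = 2.326 + 0.842 = 3.168.
n = 2 × (3.168 / 0.743)² = 2 × 4.264² = 2 × 18.18 = 36.4.
Round up to the next whole participant.

n = 37 per group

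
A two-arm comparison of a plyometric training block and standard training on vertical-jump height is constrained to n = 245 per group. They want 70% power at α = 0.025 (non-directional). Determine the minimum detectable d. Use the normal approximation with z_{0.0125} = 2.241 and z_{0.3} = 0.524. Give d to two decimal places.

d_min ≈ 0.25

For two independent groups of n = 245 each: d_min = (z_{α/2} + z_β)·√(2/n).
z-sum = 2.241 + 0.524 = 2.765.
d_min = 2.765 × √(2/245) = 2.765 × 0.0904 = 0.250.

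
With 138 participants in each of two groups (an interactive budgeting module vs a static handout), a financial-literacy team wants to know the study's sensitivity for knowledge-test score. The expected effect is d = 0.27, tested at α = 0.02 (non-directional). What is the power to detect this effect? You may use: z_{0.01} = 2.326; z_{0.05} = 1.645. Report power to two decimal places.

power ≈ 0.47

For two equal groups, power = Φ(d·√(n/2) − z_{α/2}).
d·√(n/2) = 0.27 × √(138/2) = 0.27 × 8.307 = 2.243.
z_β = 2.243 − 2.326 = -0.083.
Power = Φ(-0.083) = 0.467.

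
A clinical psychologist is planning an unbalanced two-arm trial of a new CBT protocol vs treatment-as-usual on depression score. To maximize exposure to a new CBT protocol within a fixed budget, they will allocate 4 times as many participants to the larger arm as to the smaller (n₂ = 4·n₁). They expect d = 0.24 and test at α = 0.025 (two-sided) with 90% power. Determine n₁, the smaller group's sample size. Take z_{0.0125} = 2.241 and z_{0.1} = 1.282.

n₁ = 270

With allocation ratio k = n₂/n₁ = 4, Var(x̄₁−x̄₂) = σ²(1/n₁ + 1/(k·n₁)) = σ²·(k+1)/(k·n₁).
So n₁ = (1 + 1/k)·((z_{α/2} + z_β)/d)² = 1.250 × (3.523/0.24)².
n₁ = 1.250 × 215.48 = 269.3.
Round up: n₁ = 270, giving n₂ = 4 × 270 = 1080.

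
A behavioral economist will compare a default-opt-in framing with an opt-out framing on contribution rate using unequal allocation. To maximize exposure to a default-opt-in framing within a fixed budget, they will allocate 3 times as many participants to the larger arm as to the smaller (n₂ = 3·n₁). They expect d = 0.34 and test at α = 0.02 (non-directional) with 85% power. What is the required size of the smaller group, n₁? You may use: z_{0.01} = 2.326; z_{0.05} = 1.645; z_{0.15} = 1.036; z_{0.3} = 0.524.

n₁ = 131

With allocation ratio k = n₂/n₁ = 3, Var(x̄₁−x̄₂) = σ²(1/n₁ + 1/(k·n₁)) = σ²·(k+1)/(k·n₁).
So n₁ = (1 + 1/k)·((z_{α/2} + z_β)/d)² = 1.333 × (3.362/0.34)².
n₁ = 1.333 × 97.78 = 130.4.
Round up: n₁ = 131, giving n₂ = 3 × 131 = 393.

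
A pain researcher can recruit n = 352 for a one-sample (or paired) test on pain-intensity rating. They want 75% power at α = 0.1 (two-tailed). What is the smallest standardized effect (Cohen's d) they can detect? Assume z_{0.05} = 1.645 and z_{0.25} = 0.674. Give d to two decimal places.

For a single sample (or paired design) of n = 352: d_min = (z_{α/2} + z_β)/√n.
z-sum = 1.645 + 0.674 = 2.319.
d_min = 2.319 / √352 = 2.319 / 18.762 = 0.124.

d_min ≈ 0.12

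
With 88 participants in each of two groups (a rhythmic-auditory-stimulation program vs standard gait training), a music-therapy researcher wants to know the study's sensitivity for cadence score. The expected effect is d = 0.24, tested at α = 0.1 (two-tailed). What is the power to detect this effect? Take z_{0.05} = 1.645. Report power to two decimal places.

power ≈ 0.48

For two equal groups, power = Φ(d·√(n/2) − z_{α/2}).
d·√(n/2) = 0.24 × √(88/2) = 0.24 × 6.633 = 1.592.
z_β = 1.592 − 1.645 = -0.053.
Power = Φ(-0.053) = 0.479.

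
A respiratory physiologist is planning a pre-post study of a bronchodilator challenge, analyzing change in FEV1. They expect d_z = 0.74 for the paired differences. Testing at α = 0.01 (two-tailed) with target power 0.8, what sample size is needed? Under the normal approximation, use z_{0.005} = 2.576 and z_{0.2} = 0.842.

For a paired (one-sample on differences) test: n = ((z_{α/2} + z_β) / d)².
z_{α/2} + z_β = 2.576 + 0.842 = 3.418.
n = (3.418 / 0.74)² = 4.619² = 21.33.
Round up.

n = 22 pairs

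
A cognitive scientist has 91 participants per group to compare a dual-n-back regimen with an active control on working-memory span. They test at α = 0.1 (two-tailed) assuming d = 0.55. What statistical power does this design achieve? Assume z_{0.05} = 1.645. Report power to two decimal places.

power ≈ 0.98

For two equal groups, power = Φ(d·√(n/2) − z_{α/2}).
d·√(n/2) = 0.55 × √(91/2) = 0.55 × 6.745 = 3.710.
z_β = 3.710 − 1.645 = 2.065.
Power = Φ(2.065) = 0.981.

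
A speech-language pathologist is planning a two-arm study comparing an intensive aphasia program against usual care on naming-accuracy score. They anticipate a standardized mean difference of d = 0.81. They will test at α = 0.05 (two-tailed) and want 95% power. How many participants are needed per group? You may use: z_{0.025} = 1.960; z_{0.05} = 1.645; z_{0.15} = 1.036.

n = 40 per group

For two independent groups with equal n: n = 2·((z_{α/2} + z_β) / d)².
z_{α/2} + z_β = 1.960 + 1.645 = 3.605.
n = 2 × (3.605 / 0.81)² = 2 × 4.451² = 2 × 19.81 = 39.6.
Round up to the next whole participant.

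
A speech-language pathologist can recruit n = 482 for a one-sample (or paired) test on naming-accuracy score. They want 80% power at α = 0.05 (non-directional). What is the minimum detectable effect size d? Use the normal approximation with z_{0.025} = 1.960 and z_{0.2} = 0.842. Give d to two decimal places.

For a single sample (or paired design) of n = 482: d_min = (z_{α/2} + z_β)/√n.
z-sum = 1.960 + 0.842 = 2.802.
d_min = 2.802 / √482 = 2.802 / 21.954 = 0.128.

d_min ≈ 0.13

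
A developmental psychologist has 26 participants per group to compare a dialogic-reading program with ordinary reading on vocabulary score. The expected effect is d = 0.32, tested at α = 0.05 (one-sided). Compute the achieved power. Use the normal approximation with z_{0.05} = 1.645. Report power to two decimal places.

power ≈ 0.31

For two equal groups, power = Φ(d·√(n/2) − z_{α}).
d·√(n/2) = 0.32 × √(26/2) = 0.32 × 3.606 = 1.154.
z_β = 1.154 − 1.645 = -0.491.
Power = Φ(-0.491) = 0.312.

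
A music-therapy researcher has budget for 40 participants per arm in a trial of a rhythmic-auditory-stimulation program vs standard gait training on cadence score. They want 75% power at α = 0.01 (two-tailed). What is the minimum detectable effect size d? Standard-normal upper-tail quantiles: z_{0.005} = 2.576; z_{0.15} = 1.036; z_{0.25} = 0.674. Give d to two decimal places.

d_min ≈ 0.73

For two independent groups of n = 40 each: d_min = (z_{α/2} + z_β)·√(2/n).
z-sum = 2.576 + 0.674 = 3.250.
d_min = 3.250 × √(2/40) = 3.250 × 0.2236 = 0.727.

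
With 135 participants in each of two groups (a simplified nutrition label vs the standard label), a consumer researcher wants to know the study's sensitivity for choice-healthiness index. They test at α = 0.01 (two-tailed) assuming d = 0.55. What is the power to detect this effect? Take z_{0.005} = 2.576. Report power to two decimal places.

For two equal groups, power = Φ(d·√(n/2) − z_{α/2}).
d·√(n/2) = 0.55 × √(135/2) = 0.55 × 8.216 = 4.519.
z_β = 4.519 − 2.576 = 1.943.
Power = Φ(1.943) = 0.974.

power ≈ 0.97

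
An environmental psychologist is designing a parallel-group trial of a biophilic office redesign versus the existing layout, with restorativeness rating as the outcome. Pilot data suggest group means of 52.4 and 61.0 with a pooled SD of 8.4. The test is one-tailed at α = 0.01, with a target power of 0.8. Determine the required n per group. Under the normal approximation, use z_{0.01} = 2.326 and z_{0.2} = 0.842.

Cohen's d = |M₁ − M₂| / SD_pooled = |52.4 − 61.0| / 8.4 = 8.6 / 8.4 = 1.024.
For two independent groups with equal n: n = 2·((z_{α} + z_β) / d)².
z_{α} + z_β = 2.326 + 0.842 = 3.168.
n = 2 × (3.168 / 1.024)² = 2 × 3.094² = 2 × 9.57 = 19.1.
Round up to the next whole participant.

n = 20 per group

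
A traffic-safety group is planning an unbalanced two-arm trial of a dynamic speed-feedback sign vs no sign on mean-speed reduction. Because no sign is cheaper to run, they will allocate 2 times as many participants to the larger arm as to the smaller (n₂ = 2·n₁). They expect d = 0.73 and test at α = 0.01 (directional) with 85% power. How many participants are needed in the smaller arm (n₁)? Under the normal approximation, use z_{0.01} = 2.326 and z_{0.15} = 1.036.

n₁ = 32

With allocation ratio k = n₂/n₁ = 2, Var(x̄₁−x̄₂) = σ²(1/n₁ + 1/(k·n₁)) = σ²·(k+1)/(k·n₁).
So n₁ = (1 + 1/k)·((z_{α} + z_β)/d)² = 1.500 × (3.362/0.73)².
n₁ = 1.500 × 21.21 = 31.8.
Round up: n₁ = 32, giving n₂ = 2 × 32 = 64.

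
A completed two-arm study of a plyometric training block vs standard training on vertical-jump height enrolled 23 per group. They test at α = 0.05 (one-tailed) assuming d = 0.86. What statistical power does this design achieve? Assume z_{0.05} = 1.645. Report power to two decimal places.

power ≈ 0.90

For two equal groups, power = Φ(d·√(n/2) − z_{α}).
d·√(n/2) = 0.86 × √(23/2) = 0.86 × 3.391 = 2.916.
z_β = 2.916 − 1.645 = 1.271.
Power = Φ(1.271) = 0.898.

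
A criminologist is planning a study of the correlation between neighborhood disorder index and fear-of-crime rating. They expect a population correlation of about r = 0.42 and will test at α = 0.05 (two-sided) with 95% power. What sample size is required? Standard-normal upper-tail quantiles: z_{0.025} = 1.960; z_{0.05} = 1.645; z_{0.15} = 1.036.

n = 68

Fisher's z: C = ½·ln((1+r)/(1−r)) = ½·ln(2.4483) = 0.4477.
n = ((z_{α/2} + z_β)/C)² + 3.
(1.960 + 1.645) / 0.4477 = 3.605 / 0.4477 = 8.052.
n = 8.052² + 3 = 64.84 + 3 = 67.8.
Round up.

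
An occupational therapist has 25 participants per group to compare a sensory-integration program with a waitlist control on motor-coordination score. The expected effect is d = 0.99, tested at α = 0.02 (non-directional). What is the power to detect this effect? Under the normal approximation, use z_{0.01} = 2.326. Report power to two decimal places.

For two equal groups, power = Φ(d·√(n/2) − z_{α/2}).
d·√(n/2) = 0.99 × √(25/2) = 0.99 × 3.536 = 3.500.
z_β = 3.500 − 2.326 = 1.174.
Power = Φ(1.174) = 0.880.

power ≈ 0.88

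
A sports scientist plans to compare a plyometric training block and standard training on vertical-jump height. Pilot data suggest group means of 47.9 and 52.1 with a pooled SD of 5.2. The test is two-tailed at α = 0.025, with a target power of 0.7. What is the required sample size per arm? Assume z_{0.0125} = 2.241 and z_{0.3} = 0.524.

Cohen's d = |M₁ − M₂| / SD_pooled = |47.9 − 52.1| / 5.2 = 4.2 / 5.2 = 0.808.
For two independent groups with equal n: n = 2·((z_{α/2} + z_β) / d)².
z_{α/2} + z_β = 2.241 + 0.524 = 2.765.
n = 2 × (2.765 / 0.808)² = 2 × 3.422² = 2 × 11.71 = 23.4.
Round up to the next whole participant.

n = 24 per group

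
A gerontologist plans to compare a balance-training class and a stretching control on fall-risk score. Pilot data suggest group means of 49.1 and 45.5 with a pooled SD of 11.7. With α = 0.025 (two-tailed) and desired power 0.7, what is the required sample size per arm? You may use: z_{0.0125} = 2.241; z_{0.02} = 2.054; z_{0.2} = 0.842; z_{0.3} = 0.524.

Cohen's d = |M₁ − M₂| / SD_pooled = |49.1 − 45.5| / 11.7 = 3.6 / 11.7 = 0.308.
For two independent groups with equal n: n = 2·((z_{α/2} + z_β) / d)².
z_{α/2} + z_β = 2.241 + 0.524 = 2.765.
n = 2 × (2.765 / 0.308)² = 2 × 8.977² = 2 × 80.59 = 161.2.
Round up to the next whole participant.

n = 162 per group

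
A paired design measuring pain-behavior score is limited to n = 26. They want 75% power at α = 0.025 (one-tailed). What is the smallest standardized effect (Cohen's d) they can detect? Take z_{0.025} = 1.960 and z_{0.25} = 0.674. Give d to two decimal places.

d_min ≈ 0.52

For a single sample (or paired design) of n = 26: d_min = (z_{α} + z_β)/√n.
z-sum = 1.960 + 0.674 = 2.634.
d_min = 2.634 / √26 = 2.634 / 5.099 = 0.517.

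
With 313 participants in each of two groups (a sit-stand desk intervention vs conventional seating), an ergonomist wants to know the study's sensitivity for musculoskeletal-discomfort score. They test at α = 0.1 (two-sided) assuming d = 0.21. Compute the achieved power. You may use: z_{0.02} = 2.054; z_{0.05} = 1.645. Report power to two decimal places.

For two equal groups, power = Φ(d·√(n/2) − z_{α/2}).
d·√(n/2) = 0.21 × √(313/2) = 0.21 × 12.510 = 2.627.
z_β = 2.627 − 1.645 = 0.982.
Power = Φ(0.982) = 0.837.

power ≈ 0.84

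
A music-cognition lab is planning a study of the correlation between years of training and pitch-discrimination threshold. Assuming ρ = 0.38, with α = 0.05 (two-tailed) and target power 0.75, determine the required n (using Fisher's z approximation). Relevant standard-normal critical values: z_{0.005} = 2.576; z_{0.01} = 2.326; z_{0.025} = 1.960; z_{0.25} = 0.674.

Fisher's z: C = ½·ln((1+r)/(1−r)) = ½·ln(2.2258) = 0.4001.
n = ((z_{α/2} + z_β)/C)² + 3.
(1.960 + 0.674) / 0.4001 = 2.634 / 0.4001 = 6.583.
n = 6.583² + 3 = 43.34 + 3 = 46.3.
Round up.

n = 47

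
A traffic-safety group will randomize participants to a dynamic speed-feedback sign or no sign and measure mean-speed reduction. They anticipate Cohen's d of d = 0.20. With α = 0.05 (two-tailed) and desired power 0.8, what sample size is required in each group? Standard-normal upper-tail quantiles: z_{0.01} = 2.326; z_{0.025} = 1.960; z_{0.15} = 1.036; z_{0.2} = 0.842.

For two independent groups with equal n: n = 2·((z_{α/2} + z_β) / d)².
z_{α/2} + z_β = 1.960 + 0.842 = 2.802.
n = 2 × (2.802 / 0.20)² = 2 × 14.010² = 2 × 196.28 = 392.6.
Round up to the next whole participant.

n = 393 per group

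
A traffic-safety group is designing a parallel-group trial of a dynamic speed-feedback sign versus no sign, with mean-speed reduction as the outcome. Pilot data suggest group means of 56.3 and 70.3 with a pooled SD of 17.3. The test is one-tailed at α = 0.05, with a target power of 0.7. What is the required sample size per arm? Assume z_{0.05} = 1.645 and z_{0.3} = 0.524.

Cohen's d = |M₁ − M₂| / SD_pooled = |56.3 − 70.3| / 17.3 = 14.0 / 17.3 = 0.809.
For two independent groups with equal n: n = 2·((z_{α} + z_β) / d)².
z_{α} + z_β = 1.645 + 0.524 = 2.169.
n = 2 × (2.169 / 0.809)² = 2 × 2.681² = 2 × 7.19 = 14.4.
Round up to the next whole participant.

n = 15 per group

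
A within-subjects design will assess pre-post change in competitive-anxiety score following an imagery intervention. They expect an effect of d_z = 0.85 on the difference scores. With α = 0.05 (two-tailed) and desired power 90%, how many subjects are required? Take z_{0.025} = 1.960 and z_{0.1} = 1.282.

n = 15 pairs

For a paired (one-sample on differences) test: n = ((z_{α/2} + z_β) / d)².
z_{α/2} + z_β = 1.960 + 1.282 = 3.242.
n = (3.242 / 0.85)² = 3.814² = 14.55.
Round up.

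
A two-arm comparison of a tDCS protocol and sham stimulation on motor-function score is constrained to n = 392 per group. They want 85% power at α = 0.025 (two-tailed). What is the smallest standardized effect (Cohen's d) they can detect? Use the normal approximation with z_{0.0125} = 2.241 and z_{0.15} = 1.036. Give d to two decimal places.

d_min ≈ 0.23

For two independent groups of n = 392 each: d_min = (z_{α/2} + z_β)·√(2/n).
z-sum = 2.241 + 1.036 = 3.277.
d_min = 3.277 × √(2/392) = 3.277 × 0.0714 = 0.234.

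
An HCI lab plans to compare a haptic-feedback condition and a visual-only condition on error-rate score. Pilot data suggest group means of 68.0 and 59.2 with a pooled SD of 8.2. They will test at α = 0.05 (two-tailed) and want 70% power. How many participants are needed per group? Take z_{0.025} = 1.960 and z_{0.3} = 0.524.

Cohen's d = |M₁ − M₂| / SD_pooled = |68.0 − 59.2| / 8.2 = 8.8 / 8.2 = 1.073.
For two independent groups with equal n: n = 2·((z_{α/2} + z_β) / d)².
z_{α/2} + z_β = 1.960 + 0.524 = 2.484.
n = 2 × (2.484 / 1.073)² = 2 × 2.315² = 2 × 5.36 = 10.7.
Round up to the next whole participant.

n = 11 per group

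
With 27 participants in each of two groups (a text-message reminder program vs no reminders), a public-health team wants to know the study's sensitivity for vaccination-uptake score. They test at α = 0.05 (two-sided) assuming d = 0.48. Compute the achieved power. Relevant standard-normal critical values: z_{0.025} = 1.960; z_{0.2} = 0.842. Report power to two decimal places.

power ≈ 0.42

For two equal groups, power = Φ(d·√(n/2) − z_{α/2}).
d·√(n/2) = 0.48 × √(27/2) = 0.48 × 3.674 = 1.764.
z_β = 1.764 − 1.960 = -0.196.
Power = Φ(-0.196) = 0.422.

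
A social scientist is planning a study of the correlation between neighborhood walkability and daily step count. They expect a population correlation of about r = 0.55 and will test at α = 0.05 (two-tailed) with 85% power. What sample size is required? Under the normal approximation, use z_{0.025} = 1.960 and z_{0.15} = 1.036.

Fisher's z: C = ½·ln((1+r)/(1−r)) = ½·ln(3.4444) = 0.6184.
n = ((z_{α/2} + z_β)/C)² + 3.
(1.960 + 1.036) / 0.6184 = 2.996 / 0.6184 = 4.845.
n = 4.845² + 3 = 23.47 + 3 = 26.5.
Round up.

n = 27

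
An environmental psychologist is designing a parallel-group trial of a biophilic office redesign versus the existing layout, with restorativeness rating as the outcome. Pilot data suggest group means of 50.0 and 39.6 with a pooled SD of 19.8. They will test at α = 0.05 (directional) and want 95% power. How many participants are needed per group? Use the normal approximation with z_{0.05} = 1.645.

n = 79 per group

Cohen's d = |M₁ − M₂| / SD_pooled = |50.0 − 39.6| / 19.8 = 10.4 / 19.8 = 0.525.
For two independent groups with equal n: n = 2·((z_{α} + z_β) / d)².
z_{α} + z_β = 1.645 + 1.645 = 3.290.
n = 2 × (3.290 / 0.525)² = 2 × 6.267² = 2 × 39.27 = 78.5.
Round up to the next whole participant.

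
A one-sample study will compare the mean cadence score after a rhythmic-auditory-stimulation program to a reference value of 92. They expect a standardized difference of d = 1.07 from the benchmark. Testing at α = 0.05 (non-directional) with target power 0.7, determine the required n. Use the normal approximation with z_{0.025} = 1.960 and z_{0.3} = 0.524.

n = 6

For a one-sample test: n = ((z_{α/2} + z_β) / d)².
z_{α/2} + z_β = 1.960 + 0.524 = 2.484.
n = (2.484 / 1.07)² = 2.321² = 5.39.
Round up.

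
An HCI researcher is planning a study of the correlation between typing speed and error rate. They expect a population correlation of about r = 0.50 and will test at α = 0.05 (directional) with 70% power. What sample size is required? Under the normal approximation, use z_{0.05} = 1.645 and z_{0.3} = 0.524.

Fisher's z: C = ½·ln((1+r)/(1−r)) = ½·ln(3.0000) = 0.5493.
n = ((z_{α} + z_β)/C)² + 3.
(1.645 + 0.524) / 0.5493 = 2.169 / 0.5493 = 3.949.
n = 3.949² + 3 = 15.59 + 3 = 18.6.
Round up.

n = 19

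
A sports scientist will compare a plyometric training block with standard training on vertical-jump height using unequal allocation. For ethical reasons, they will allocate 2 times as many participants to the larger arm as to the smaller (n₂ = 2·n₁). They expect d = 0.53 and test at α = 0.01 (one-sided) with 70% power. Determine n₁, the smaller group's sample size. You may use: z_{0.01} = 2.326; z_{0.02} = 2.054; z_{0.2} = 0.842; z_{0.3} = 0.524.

With allocation ratio k = n₂/n₁ = 2, Var(x̄₁−x̄₂) = σ²(1/n₁ + 1/(k·n₁)) = σ²·(k+1)/(k·n₁).
So n₁ = (1 + 1/k)·((z_{α} + z_β)/d)² = 1.500 × (2.850/0.53)².
n₁ = 1.500 × 28.92 = 43.4.
Round up: n₁ = 44, giving n₂ = 2 × 44 = 88.

n₁ = 44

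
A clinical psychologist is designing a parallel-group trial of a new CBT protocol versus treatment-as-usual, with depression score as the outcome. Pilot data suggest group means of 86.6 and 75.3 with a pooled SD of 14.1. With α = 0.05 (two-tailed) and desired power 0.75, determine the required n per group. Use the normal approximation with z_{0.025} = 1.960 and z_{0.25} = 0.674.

Cohen's d = |M₁ − M₂| / SD_pooled = |86.6 − 75.3| / 14.1 = 11.3 / 14.1 = 0.801.
For two independent groups with equal n: n = 2·((z_{α/2} + z_β) / d)².
z_{α/2} + z_β = 1.960 + 0.674 = 2.634.
n = 2 × (2.634 / 0.801)² = 2 × 3.288² = 2 × 10.81 = 21.6.
Round up to the next whole participant.

n = 22 per group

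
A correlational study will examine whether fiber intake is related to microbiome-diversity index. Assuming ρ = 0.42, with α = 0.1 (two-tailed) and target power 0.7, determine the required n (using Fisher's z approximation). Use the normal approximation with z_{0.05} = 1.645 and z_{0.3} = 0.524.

n = 27

Fisher's z: C = ½·ln((1+r)/(1−r)) = ½·ln(2.4483) = 0.4477.
n = ((z_{α/2} + z_β)/C)² + 3.
(1.645 + 0.524) / 0.4477 = 2.169 / 0.4477 = 4.845.
n = 4.845² + 3 = 23.47 + 3 = 26.5.
Round up.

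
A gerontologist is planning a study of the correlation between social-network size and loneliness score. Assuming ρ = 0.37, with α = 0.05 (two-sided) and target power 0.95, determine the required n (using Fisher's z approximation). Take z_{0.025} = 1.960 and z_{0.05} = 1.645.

Fisher's z: C = ½·ln((1+r)/(1−r)) = ½·ln(2.1746) = 0.3884.
n = ((z_{α/2} + z_β)/C)² + 3.
(1.960 + 1.645) / 0.3884 = 3.605 / 0.3884 = 9.282.
n = 9.282² + 3 = 86.15 + 3 = 89.1.
Round up.

n = 90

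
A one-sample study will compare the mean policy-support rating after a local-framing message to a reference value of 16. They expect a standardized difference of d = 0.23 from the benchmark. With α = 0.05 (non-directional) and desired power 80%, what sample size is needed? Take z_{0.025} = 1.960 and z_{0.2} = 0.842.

n = 149

For a one-sample test: n = ((z_{α/2} + z_β) / d)².
z_{α/2} + z_β = 1.960 + 0.842 = 2.802.
n = (2.802 / 0.23)² = 12.183² = 148.42.
Round up.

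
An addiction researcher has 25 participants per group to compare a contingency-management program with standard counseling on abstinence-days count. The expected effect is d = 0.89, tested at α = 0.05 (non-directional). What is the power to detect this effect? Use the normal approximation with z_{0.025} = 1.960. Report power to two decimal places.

power ≈ 0.88

For two equal groups, power = Φ(d·√(n/2) − z_{α/2}).
d·√(n/2) = 0.89 × √(25/2) = 0.89 × 3.536 = 3.147.
z_β = 3.147 − 1.960 = 1.187.
Power = Φ(1.187) = 0.882.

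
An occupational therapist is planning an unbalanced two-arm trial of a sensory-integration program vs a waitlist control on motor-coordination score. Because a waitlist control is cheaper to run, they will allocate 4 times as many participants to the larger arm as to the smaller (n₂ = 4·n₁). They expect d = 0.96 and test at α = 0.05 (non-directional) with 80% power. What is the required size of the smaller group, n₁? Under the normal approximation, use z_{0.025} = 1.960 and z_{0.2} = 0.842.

n₁ = 11

With allocation ratio k = n₂/n₁ = 4, Var(x̄₁−x̄₂) = σ²(1/n₁ + 1/(k·n₁)) = σ²·(k+1)/(k·n₁).
So n₁ = (1 + 1/k)·((z_{α/2} + z_β)/d)² = 1.250 × (2.802/0.96)².
n₁ = 1.250 × 8.52 = 10.6.
Round up: n₁ = 11, giving n₂ = 4 × 11 = 44.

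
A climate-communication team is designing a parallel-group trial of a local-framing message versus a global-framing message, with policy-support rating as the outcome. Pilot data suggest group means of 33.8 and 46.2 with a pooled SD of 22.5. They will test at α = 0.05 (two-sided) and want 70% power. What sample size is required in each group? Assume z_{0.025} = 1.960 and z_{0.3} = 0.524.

Cohen's d = |M₁ − M₂| / SD_pooled = |33.8 − 46.2| / 22.5 = 12.4 / 22.5 = 0.551.
For two independent groups with equal n: n = 2·((z_{α/2} + z_β) / d)².
z_{α/2} + z_β = 1.960 + 0.524 = 2.484.
n = 2 × (2.484 / 0.551)² = 2 × 4.508² = 2 × 20.32 = 40.6.
Round up to the next whole participant.

n = 41 per group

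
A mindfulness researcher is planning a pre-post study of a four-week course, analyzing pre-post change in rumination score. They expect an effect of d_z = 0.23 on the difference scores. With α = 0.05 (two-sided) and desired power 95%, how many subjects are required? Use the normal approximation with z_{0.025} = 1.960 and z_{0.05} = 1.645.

For a paired (one-sample on differences) test: n = ((z_{α/2} + z_β) / d)².
z_{α/2} + z_β = 1.960 + 1.645 = 3.605.
n = (3.605 / 0.23)² = 15.674² = 245.67.
Round up.

n = 246 pairs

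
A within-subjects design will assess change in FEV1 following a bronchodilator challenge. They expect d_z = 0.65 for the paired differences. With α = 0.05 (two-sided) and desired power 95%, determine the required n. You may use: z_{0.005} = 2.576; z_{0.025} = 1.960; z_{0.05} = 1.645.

For a paired (one-sample on differences) test: n = ((z_{α/2} + z_β) / d)².
z_{α/2} + z_β = 1.960 + 1.645 = 3.605.
n = (3.605 / 0.65)² = 5.546² = 30.76.
Round up.

n = 31 pairs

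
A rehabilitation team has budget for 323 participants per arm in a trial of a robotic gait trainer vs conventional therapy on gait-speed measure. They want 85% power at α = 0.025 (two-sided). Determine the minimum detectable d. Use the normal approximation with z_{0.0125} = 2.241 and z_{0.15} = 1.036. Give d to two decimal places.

d_min ≈ 0.26

For two independent groups of n = 323 each: d_min = (z_{α/2} + z_β)·√(2/n).
z-sum = 2.241 + 1.036 = 3.277.
d_min = 3.277 × √(2/323) = 3.277 × 0.0787 = 0.258.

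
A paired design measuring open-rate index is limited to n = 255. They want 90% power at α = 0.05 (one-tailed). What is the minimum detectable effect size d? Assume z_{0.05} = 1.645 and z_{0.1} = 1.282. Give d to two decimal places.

For a single sample (or paired design) of n = 255: d_min = (z_{α} + z_β)/√n.
z-sum = 1.645 + 1.282 = 2.927.
d_min = 2.927 / √255 = 2.927 / 15.969 = 0.183.

d_min ≈ 0.18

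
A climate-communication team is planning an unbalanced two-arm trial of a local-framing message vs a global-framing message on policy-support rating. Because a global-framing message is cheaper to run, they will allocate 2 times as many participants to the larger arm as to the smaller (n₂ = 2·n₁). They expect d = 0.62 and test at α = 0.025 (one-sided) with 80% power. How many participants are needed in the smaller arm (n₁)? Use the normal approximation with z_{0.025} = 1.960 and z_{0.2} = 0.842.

n₁ = 31

With allocation ratio k = n₂/n₁ = 2, Var(x̄₁−x̄₂) = σ²(1/n₁ + 1/(k·n₁)) = σ²·(k+1)/(k·n₁).
So n₁ = (1 + 1/k)·((z_{α} + z_β)/d)² = 1.500 × (2.802/0.62)².
n₁ = 1.500 × 20.42 = 30.6.
Round up: n₁ = 31, giving n₂ = 2 × 31 = 62.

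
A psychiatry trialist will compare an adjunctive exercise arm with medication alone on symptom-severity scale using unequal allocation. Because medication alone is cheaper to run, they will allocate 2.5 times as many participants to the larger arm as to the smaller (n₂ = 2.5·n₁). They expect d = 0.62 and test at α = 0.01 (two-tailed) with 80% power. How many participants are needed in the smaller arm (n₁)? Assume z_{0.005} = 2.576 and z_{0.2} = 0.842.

With allocation ratio k = n₂/n₁ = 2.5, Var(x̄₁−x̄₂) = σ²(1/n₁ + 1/(k·n₁)) = σ²·(k+1)/(k·n₁).
So n₁ = (1 + 1/k)·((z_{α/2} + z_β)/d)² = 1.400 × (3.418/0.62)².
n₁ = 1.400 × 30.39 = 42.5.
Round up: n₁ = 43, giving n₂ = ⌈2.5 × 43⌉ = ⌈107.5⌉ = 108.

n₁ = 43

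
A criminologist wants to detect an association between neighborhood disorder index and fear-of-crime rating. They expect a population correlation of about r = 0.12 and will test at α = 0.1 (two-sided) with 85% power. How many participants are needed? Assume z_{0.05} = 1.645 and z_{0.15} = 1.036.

n = 498

Fisher's z: C = ½·ln((1+r)/(1−r)) = ½·ln(1.2727) = 0.1206.
n = ((z_{α/2} + z_β)/C)² + 3.
(1.645 + 1.036) / 0.1206 = 2.681 / 0.1206 = 22.231.
n = 22.231² + 3 = 494.20 + 3 = 497.2.
Round up.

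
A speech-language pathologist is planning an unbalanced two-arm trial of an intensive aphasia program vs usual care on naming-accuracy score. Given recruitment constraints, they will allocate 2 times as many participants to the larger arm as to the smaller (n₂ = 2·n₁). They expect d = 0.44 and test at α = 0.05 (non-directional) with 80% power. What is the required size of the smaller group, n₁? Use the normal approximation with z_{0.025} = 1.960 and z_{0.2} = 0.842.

With allocation ratio k = n₂/n₁ = 2, Var(x̄₁−x̄₂) = σ²(1/n₁ + 1/(k·n₁)) = σ²·(k+1)/(k·n₁).
So n₁ = (1 + 1/k)·((z_{α/2} + z_β)/d)² = 1.500 × (2.802/0.44)².
n₁ = 1.500 × 40.55 = 60.8.
Round up: n₁ = 61, giving n₂ = 2 × 61 = 122.

n₁ = 61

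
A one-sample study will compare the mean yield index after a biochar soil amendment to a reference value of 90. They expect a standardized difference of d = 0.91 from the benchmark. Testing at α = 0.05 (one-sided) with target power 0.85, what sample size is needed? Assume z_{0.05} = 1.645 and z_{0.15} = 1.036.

For a one-sample test: n = ((z_{α} + z_β) / d)².
z_{α} + z_β = 1.645 + 1.036 = 2.681.
n = (2.681 / 0.91)² = 2.946² = 8.68.
Round up.

n = 9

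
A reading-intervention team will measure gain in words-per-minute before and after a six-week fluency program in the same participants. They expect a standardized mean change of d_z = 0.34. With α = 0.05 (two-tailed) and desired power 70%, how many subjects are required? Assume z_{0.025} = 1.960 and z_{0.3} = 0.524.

For a paired (one-sample on differences) test: n = ((z_{α/2} + z_β) / d)².
z_{α/2} + z_β = 1.960 + 0.524 = 2.484.
n = (2.484 / 0.34)² = 7.306² = 53.38.
Round up.

n = 54 pairs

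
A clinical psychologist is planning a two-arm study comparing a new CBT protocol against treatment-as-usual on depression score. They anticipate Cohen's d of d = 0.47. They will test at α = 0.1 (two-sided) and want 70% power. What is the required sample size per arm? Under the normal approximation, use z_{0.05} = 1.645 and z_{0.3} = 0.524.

n = 43 per group

For two independent groups with equal n: n = 2·((z_{α/2} + z_β) / d)².
z_{α/2} + z_β = 1.645 + 0.524 = 2.169.
n = 2 × (2.169 / 0.47)² = 2 × 4.615² = 2 × 21.30 = 42.6.
Round up to the next whole participant.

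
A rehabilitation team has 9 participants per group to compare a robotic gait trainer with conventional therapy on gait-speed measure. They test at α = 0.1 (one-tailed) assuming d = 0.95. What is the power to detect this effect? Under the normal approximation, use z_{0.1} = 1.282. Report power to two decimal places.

For two equal groups, power = Φ(d·√(n/2) − z_{α}).
d·√(n/2) = 0.95 × √(9/2) = 0.95 × 2.121 = 2.015.
z_β = 2.015 − 1.282 = 0.733.
Power = Φ(0.733) = 0.768.

power ≈ 0.77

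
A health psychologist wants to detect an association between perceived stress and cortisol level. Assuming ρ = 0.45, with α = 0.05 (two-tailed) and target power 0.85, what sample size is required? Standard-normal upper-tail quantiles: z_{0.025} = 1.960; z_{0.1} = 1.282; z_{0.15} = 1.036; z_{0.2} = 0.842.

n = 42

Fisher's z: C = ½·ln((1+r)/(1−r)) = ½·ln(2.6364) = 0.4847.
n = ((z_{α/2} + z_β)/C)² + 3.
(1.960 + 1.036) / 0.4847 = 2.996 / 0.4847 = 6.181.
n = 6.181² + 3 = 38.21 + 3 = 41.2.
Round up.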